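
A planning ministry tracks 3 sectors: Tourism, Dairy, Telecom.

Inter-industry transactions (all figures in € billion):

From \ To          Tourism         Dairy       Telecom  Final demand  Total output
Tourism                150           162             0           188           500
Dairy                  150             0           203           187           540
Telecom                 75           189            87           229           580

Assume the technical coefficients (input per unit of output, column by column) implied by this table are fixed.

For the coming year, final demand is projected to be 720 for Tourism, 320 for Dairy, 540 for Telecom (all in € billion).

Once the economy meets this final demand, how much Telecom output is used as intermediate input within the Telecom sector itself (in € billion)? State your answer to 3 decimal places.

Technical coefficients a_ij = z_ij / X_j:
  a_11 = 150/500 = 0.30, a_21 = 150/500 = 0.30, a_31 = 75/500 = 0.15
  a_12 = 162/540 = 0.30, a_22 = 0/540 = 0.00, a_32 = 189/540 = 0.35
  a_13 = 0/580 = 0.00, a_23 = 203/580 = 0.35, a_33 = 87/580 = 0.15
I − A =
  [   0.70    -0.30     0.00]
  [  -0.30     1.00    -0.35]
  [  -0.15    -0.35     0.85]
Cofactors of I−A, C_ij = (−1)^(i+j)·(minor ij) (rows/columns in the sector order above):
  C_11 = (1.00)(0.85) − (-0.35)(-0.35) = 0.7275
  C_12 = −[(-0.30)(0.85) − (-0.35)(-0.15)] = 0.3075
  C_13 = (-0.30)(-0.35) − (1.00)(-0.15) = 0.2550
  C_21 = −[(-0.30)(0.85) − (0.00)(-0.35)] = 0.2550
  C_22 = (0.70)(0.85) − (0.00)(-0.15) = 0.5950
  C_23 = −[(0.70)(-0.35) − (-0.30)(-0.15)] = 0.2900
  C_31 = (-0.30)(-0.35) − (0.00)(1.00) = 0.1050
  C_32 = −[(0.70)(-0.35) − (0.00)(-0.30)] = 0.2450
  C_33 = (0.70)(1.00) − (-0.30)(-0.30) = 0.6100
det(I−A) = Σ_j (I−A)_1j·C_1j = (0.70)(0.7275) + (-0.30)(0.3075) + (0.00)(0.2550) = 0.4170
adj(I−A) = Cᵀ =
  [ 0.7275   0.2550   0.1050]
  [ 0.3075   0.5950   0.2450]
  [ 0.2550   0.2900   0.6100]
(I − A)⁻¹ = adj(I−A) / det(I−A) ≈
  [   1.7446     0.6115     0.2518]
  [   0.7374     1.4269     0.5875]
  [   0.6115     0.6954     1.4628]
First solve x = (I − A)⁻¹ d = adj(I−A)·d / det(I−A); in particular x_3 = (0.2550·720 + 0.2900·320 + 0.6100·540) / 0.4170 = 605.80 / 0.4170 ≈ 1452.75779.
Intermediate flow from 3 to 3: z_33 = a_33 · x_3 = 0.15 × 605.80 / 0.4170 = 90.87 / 0.4170 ≈ 217.914.

z_33 = 217.914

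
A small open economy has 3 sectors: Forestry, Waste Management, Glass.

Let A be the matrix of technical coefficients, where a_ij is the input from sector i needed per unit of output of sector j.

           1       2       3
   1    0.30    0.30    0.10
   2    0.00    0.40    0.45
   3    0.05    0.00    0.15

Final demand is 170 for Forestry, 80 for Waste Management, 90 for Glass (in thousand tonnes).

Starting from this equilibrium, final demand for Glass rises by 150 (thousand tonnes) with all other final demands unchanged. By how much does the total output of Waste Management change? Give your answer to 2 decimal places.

I − A =
  [   0.70    -0.30    -0.10]
  [   0.00     0.60    -0.45]
  [  -0.05     0.00     0.85]
Cofactors of I−A, C_ij = (−1)^(i+j)·(minor ij) (rows/columns in the sector order above):
  C_11 = (0.60)(0.85) − (-0.45)(0.00) = 0.5100
  C_12 = −[(0.00)(0.85) − (-0.45)(-0.05)] = 0.0225
  C_13 = (0.00)(0.00) − (0.60)(-0.05) = 0.0300
  C_21 = −[(-0.30)(0.85) − (-0.10)(0.00)] = 0.2550
  C_22 = (0.70)(0.85) − (-0.10)(-0.05) = 0.5900
  C_23 = −[(0.70)(0.00) − (-0.30)(-0.05)] = 0.0150
  C_31 = (-0.30)(-0.45) − (-0.10)(0.60) = 0.1950
  C_32 = −[(0.70)(-0.45) − (-0.10)(0.00)] = 0.3150
  C_33 = (0.70)(0.60) − (-0.30)(0.00) = 0.4200
det(I−A) = Σ_j (I−A)_1j·C_1j = (0.70)(0.5100) + (-0.30)(0.0225) + (-0.10)(0.0300) = 0.34725
adj(I−A) = Cᵀ =
  [ 0.5100   0.2550   0.1950]
  [ 0.0225   0.5900   0.3150]
  [ 0.0300   0.0150   0.4200]
(I − A)⁻¹ = adj(I−A) / det(I−A) ≈
  [   1.4687     0.7343     0.5616]
  [   0.0648     1.6991     0.9071]
  [   0.0864     0.0432     1.2095]
Δx = (I − A)⁻¹ Δd with Δd having +150 in the Glass component and 0 elsewhere.
So Δx_2 = L_23 · (+150), where L_23 = adj(I−A)_23 / det(I−A) = 0.3150 / 0.34725.
Δx_2 = 0.3150 × (+150) / 0.34725 = 47.25 / 0.34725 ≈ 136.07.

Δx_2 = 136.07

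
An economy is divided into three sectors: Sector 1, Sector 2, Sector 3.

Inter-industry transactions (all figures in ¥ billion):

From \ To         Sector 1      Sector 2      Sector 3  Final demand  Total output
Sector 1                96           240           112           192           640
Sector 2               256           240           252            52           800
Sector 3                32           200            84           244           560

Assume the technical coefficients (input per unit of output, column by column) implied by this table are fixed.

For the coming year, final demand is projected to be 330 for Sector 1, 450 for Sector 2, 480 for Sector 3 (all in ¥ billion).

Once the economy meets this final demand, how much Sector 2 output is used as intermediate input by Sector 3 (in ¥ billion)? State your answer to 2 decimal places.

Technical coefficients a_ij = z_ij / X_j:
  a_11 = 96/640 = 0.15, a_21 = 256/640 = 0.40, a_31 = 32/640 = 0.05
  a_12 = 240/800 = 0.30, a_22 = 240/800 = 0.30, a_32 = 200/800 = 0.25
  a_13 = 112/560 = 0.20, a_23 = 252/560 = 0.45, a_33 = 84/560 = 0.15
I − A =
  [   0.85    -0.30    -0.20]
  [  -0.40     0.70    -0.45]
  [  -0.05    -0.25     0.85]
Cofactors of I−A, C_ij = (−1)^(i+j)·(minor ij) (rows/columns in the sector order above):
  C_11 = (0.70)(0.85) − (-0.45)(-0.25) = 0.4825
  C_12 = −[(-0.40)(0.85) − (-0.45)(-0.05)] = 0.3625
  C_13 = (-0.40)(-0.25) − (0.70)(-0.05) = 0.1350
  C_21 = −[(-0.30)(0.85) − (-0.20)(-0.25)] = 0.3050
  C_22 = (0.85)(0.85) − (-0.20)(-0.05) = 0.7125
  C_23 = −[(0.85)(-0.25) − (-0.30)(-0.05)] = 0.2275
  C_31 = (-0.30)(-0.45) − (-0.20)(0.70) = 0.2750
  C_32 = −[(0.85)(-0.45) − (-0.20)(-0.40)] = 0.4625
  C_33 = (0.85)(0.70) − (-0.30)(-0.40) = 0.4750
det(I−A) = Σ_j (I−A)_1j·C_1j = (0.85)(0.4825) + (-0.30)(0.3625) + (-0.20)(0.1350) = 0.274375
adj(I−A) = Cᵀ =
  [ 0.4825   0.3050   0.2750]
  [ 0.3625   0.7125   0.4625]
  [ 0.1350   0.2275   0.4750]
(I − A)⁻¹ = adj(I−A) / det(I−A) ≈
  [   1.7585     1.1116     1.0023]
  [   1.3212     2.5968     1.6856]
  [   0.4920     0.8292     1.7312]
First solve x = (I − A)⁻¹ d = adj(I−A)·d / det(I−A); in particular x_3 = (0.1350·330 + 0.2275·450 + 0.4750·480) / 0.274375 = 374.925 / 0.274375 ≈ 1366.4692.
Intermediate flow from 2 to 3: z_23 = a_23 · x_3 = 0.45 × 374.925 / 0.274375 = 168.71625 / 0.274375 ≈ 614.91.

z_23 = 614.91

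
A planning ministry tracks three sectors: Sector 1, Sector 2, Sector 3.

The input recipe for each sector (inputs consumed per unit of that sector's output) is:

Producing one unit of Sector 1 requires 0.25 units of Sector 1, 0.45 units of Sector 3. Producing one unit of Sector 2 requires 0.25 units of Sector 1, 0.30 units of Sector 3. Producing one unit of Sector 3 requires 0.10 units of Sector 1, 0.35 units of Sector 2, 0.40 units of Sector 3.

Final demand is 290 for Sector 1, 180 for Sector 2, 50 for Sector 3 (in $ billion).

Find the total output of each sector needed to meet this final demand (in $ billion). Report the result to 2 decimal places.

x_1 = 646.01, x_2 = 459.08, x_3 = 797.39

I − A =
  [   0.75    -0.25    -0.10]
  [   0.00     1.00    -0.35]
  [  -0.45    -0.30     0.60]
Cofactors of I−A, C_ij = (−1)^(i+j)·(minor ij) (rows/columns in the sector order above):
  C_11 = (1.00)(0.60) − (-0.35)(-0.30) = 0.4950
  C_12 = −[(0.00)(0.60) − (-0.35)(-0.45)] = 0.1575
  C_13 = (0.00)(-0.30) − (1.00)(-0.45) = 0.4500
  C_21 = −[(-0.25)(0.60) − (-0.10)(-0.30)] = 0.1800
  C_22 = (0.75)(0.60) − (-0.10)(-0.45) = 0.4050
  C_23 = −[(0.75)(-0.30) − (-0.25)(-0.45)] = 0.3375
  C_31 = (-0.25)(-0.35) − (-0.10)(1.00) = 0.1875
  C_32 = −[(0.75)(-0.35) − (-0.10)(0.00)] = 0.2625
  C_33 = (0.75)(1.00) − (-0.25)(0.00) = 0.7500
det(I−A) = Σ_j (I−A)_1j·C_1j = (0.75)(0.4950) + (-0.25)(0.1575) + (-0.10)(0.4500) = 0.286875
adj(I−A) = Cᵀ =
  [ 0.4950   0.1800   0.1875]
  [ 0.1575   0.4050   0.2625]
  [ 0.4500   0.3375   0.7500]
(I − A)⁻¹ = adj(I−A) / det(I−A) ≈
  [   1.7255     0.6275     0.6536]
  [   0.5490     1.4118     0.9150]
  [   1.5686     1.1765     2.6144]
x = (I − A)⁻¹ d = adj(I−A)·d / det(I−A), with det(I−A) = 0.286875:
  x_1 = (0.4950·290 + 0.1800·180 + 0.1875·50) / 0.286875 = 185.325 / 0.286875 ≈ 646.01
  x_2 = (0.1575·290 + 0.4050·180 + 0.2625·50) / 0.286875 = 131.70 / 0.286875 ≈ 459.08
  x_3 = (0.4500·290 + 0.3375·180 + 0.7500·50) / 0.286875 = 228.75 / 0.286875 ≈ 797.39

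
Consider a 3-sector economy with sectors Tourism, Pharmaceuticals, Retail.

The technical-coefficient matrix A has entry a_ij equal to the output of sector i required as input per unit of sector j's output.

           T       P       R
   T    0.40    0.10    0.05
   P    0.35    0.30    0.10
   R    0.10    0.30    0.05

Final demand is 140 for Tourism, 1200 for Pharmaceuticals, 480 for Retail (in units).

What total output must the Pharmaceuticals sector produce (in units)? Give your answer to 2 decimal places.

x_P = 2257.84

I − A =
  [   0.60    -0.10    -0.05]
  [  -0.35     0.70    -0.10]
  [  -0.10    -0.30     0.95]
Cofactors of I−A, C_ij = (−1)^(i+j)·(minor ij) (rows/columns in the sector order above):
  C_11 = (0.70)(0.95) − (-0.10)(-0.30) = 0.6350
  C_12 = −[(-0.35)(0.95) − (-0.10)(-0.10)] = 0.3425
  C_13 = (-0.35)(-0.30) − (0.70)(-0.10) = 0.1750
  C_21 = −[(-0.10)(0.95) − (-0.05)(-0.30)] = 0.1100
  C_22 = (0.60)(0.95) − (-0.05)(-0.10) = 0.5650
  C_23 = −[(0.60)(-0.30) − (-0.10)(-0.10)] = 0.1900
  C_31 = (-0.10)(-0.10) − (-0.05)(0.70) = 0.0450
  C_32 = −[(0.60)(-0.10) − (-0.05)(-0.35)] = 0.0775
  C_33 = (0.60)(0.70) − (-0.10)(-0.35) = 0.3850
det(I−A) = Σ_j (I−A)_1j·C_1j = (0.60)(0.6350) + (-0.10)(0.3425) + (-0.05)(0.1750) = 0.3380
adj(I−A) = Cᵀ =
  [ 0.6350   0.1100   0.0450]
  [ 0.3425   0.5650   0.0775]
  [ 0.1750   0.1900   0.3850]
(I − A)⁻¹ = adj(I−A) / det(I−A) ≈
  [   1.8787     0.3254     0.1331]
  [   1.0133     1.6716     0.2293]
  [   0.5178     0.5621     1.1391]
x = (I − A)⁻¹ d = adj(I−A)·d / det(I−A), with det(I−A) = 0.3380:
  x_T = (0.6350·140 + 0.1100·1200 + 0.0450·480) / 0.3380 = 242.50 / 0.3380 ≈ 717.46
  x_P = (0.3425·140 + 0.5650·1200 + 0.0775·480) / 0.3380 = 763.15 / 0.3380 ≈ 2257.84
  x_R = (0.1750·140 + 0.1900·1200 + 0.3850·480) / 0.3380 = 437.30 / 0.3380 ≈ 1293.79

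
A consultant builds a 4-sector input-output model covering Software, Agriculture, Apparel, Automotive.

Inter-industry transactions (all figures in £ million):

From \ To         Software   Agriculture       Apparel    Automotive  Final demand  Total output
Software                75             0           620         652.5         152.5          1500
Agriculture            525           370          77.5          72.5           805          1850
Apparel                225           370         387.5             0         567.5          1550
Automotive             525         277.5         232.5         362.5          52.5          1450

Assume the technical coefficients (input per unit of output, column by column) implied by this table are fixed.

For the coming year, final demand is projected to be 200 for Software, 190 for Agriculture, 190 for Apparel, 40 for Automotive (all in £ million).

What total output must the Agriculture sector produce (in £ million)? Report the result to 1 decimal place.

x_2 = 649.7

Technical coefficients a_ij = z_ij / X_j:
  a_11 = 75/1500 = 0.05, a_21 = 525/1500 = 0.35, a_31 = 225/1500 = 0.15, a_41 = 525/1500 = 0.35
  a_12 = 0/1850 = 0.00, a_22 = 370/1850 = 0.20, a_32 = 370/1850 = 0.20, a_42 = 277.5/1850 = 0.15
  a_13 = 620/1550 = 0.40, a_23 = 77.5/1550 = 0.05, a_33 = 387.5/1550 = 0.25, a_43 = 232.5/1550 = 0.15
  a_14 = 652.5/1450 = 0.45, a_24 = 72.5/1450 = 0.05, a_34 = 0/1450 = 0.00, a_44 = 362.5/1450 = 0.25
I − A =
  [   0.95     0.00    -0.40    -0.45]
  [  -0.35     0.80    -0.05    -0.05]
  [  -0.15    -0.20     0.75     0.00]
  [  -0.35    -0.15    -0.15     0.75]
Compute the cofactors C_ij = (−1)^(i+j)·(3×3 minor ij) of I−A; the adjugate is their transpose:
adj(I−A) = Cᵀ =
  [ 0.435375   0.124125   0.294375   0.269500]
  [ 0.216750   0.361125   0.170500   0.154125]
  [ 0.144875   0.121125   0.413250   0.095000]
  [ 0.275500   0.154375   0.254125   0.484500]
det(I−A) = Σ_j (I−A)_1j·C_1j = (0.95)(0.435375) + (0.00)(0.216750) + (-0.40)(0.144875) + (-0.45)(0.275500) = 0.23168125
(I − A)⁻¹ = adj(I−A) / det(I−A) ≈
  [   1.8792     0.5358     1.2706     1.1632]
  [   0.9356     1.5587     0.7359     0.6652]
  [   0.6253     0.5228     1.7837     0.4100]
  [   1.1891     0.6663     1.0969     2.0912]
x = (I − A)⁻¹ d = adj(I−A)·d / det(I−A), with det(I−A) = 0.23168125:
  x_1 = (0.435375·200 + 0.124125·190 + 0.294375·190 + 0.269500·40) / 0.23168125 = 177.37 / 0.23168125 ≈ 765.6
  x_2 = (0.216750·200 + 0.361125·190 + 0.170500·190 + 0.154125·40) / 0.23168125 = 150.52375 / 0.23168125 ≈ 649.7
  x_3 = (0.144875·200 + 0.121125·190 + 0.413250·190 + 0.095000·40) / 0.23168125 = 134.30625 / 0.23168125 ≈ 579.7
  x_4 = (0.275500·200 + 0.154375·190 + 0.254125·190 + 0.484500·40) / 0.23168125 = 152.095 / 0.23168125 ≈ 656.5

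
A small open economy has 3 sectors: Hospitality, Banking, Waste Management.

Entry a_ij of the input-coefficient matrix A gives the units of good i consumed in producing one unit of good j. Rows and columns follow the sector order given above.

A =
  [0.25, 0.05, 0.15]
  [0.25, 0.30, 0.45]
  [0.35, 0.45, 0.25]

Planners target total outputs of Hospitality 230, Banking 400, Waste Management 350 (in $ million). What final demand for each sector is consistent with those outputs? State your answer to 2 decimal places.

I − A =
  [   0.75    -0.05    -0.15]
  [  -0.25     0.70    -0.45]
  [  -0.35    -0.45     0.75]
d = (I − A) x:
  d_H = (+0.75)·230 + (-0.05)·400 + (-0.15)·350 = 100.00
  d_B = (-0.25)·230 + (+0.70)·400 + (-0.45)·350 = 65.00
  d_W = (-0.35)·230 + (-0.45)·400 + (+0.75)·350 = 2.00

d_H = 100.00, d_B = 65.00, d_W = 2.00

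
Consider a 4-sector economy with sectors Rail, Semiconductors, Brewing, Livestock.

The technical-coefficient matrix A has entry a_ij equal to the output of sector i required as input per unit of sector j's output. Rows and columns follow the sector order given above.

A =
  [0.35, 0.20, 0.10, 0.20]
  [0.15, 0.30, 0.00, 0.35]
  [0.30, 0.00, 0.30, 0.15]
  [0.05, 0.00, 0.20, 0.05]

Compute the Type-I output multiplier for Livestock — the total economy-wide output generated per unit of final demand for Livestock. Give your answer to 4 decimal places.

m_4 = 3.1935

I − A =
  [   0.65    -0.20    -0.10    -0.20]
  [  -0.15     0.70     0.00    -0.35]
  [  -0.30     0.00     0.70    -0.15]
  [  -0.05     0.00    -0.20     0.95]
Compute the cofactors C_ij = (−1)^(i+j)·(3×3 minor ij) of I−A; the adjugate is their transpose:
adj(I−A) = Cᵀ =
  [ 0.44450   0.12700   0.10850   0.15750]
  [ 0.12850   0.36450   0.06750   0.17200]
  [ 0.20475   0.05850   0.39325   0.12675]
  [ 0.06650   0.01900   0.08850   0.27650]
det(I−A) = Σ_j (I−A)_1j·C_1j = (0.65)(0.44450) + (-0.20)(0.12850) + (-0.10)(0.20475) + (-0.20)(0.06650) = 0.22945
(I − A)⁻¹ = adj(I−A) / det(I−A) ≈
  [   1.93724     0.55350     0.47287     0.68642]
  [   0.56003     1.58858     0.29418     0.74962]
  [   0.89235     0.25496     1.71388     0.55241]
  [   0.28982     0.08281     0.38570     1.20506]
The output multiplier for sector j is the column-j sum of the Leontief inverse (I − A)⁻¹ = adj(I−A) / det(I−A).
Column 4 of adj(I−A): (0.15750, 0.17200, 0.12675, 0.27650); det(I−A) = 0.22945.
m_4 = (0.15750 + 0.17200 + 0.12675 + 0.27650) / 0.22945 = 0.73275 / 0.22945 ≈ 3.1935.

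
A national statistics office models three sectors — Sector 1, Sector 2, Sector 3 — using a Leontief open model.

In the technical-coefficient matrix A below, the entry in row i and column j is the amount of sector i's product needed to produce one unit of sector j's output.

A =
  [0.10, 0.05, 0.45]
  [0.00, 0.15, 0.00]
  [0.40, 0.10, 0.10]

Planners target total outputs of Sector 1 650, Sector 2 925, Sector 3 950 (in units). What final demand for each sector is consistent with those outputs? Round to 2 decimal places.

d_1 = 111.25, d_2 = 786.25, d_3 = 502.50

I − A =
  [   0.90    -0.05    -0.45]
  [   0.00     0.85     0.00]
  [  -0.40    -0.10     0.90]
d = (I − A) x:
  d_1 = (+0.90)·650 + (-0.05)·925 + (-0.45)·950 = 111.25
  d_2 = (+0.00)·650 + (+0.85)·925 + (+0.00)·950 = 786.25
  d_3 = (-0.40)·650 + (-0.10)·925 + (+0.90)·950 = 502.50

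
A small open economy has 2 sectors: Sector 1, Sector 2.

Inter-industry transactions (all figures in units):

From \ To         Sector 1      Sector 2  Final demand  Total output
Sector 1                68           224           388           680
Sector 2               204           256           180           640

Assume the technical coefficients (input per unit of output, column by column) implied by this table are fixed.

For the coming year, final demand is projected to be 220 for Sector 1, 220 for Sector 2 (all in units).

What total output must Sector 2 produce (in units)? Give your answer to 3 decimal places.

Technical coefficients a_ij = z_ij / X_j:
  a_11 = 68/680 = 0.10, a_21 = 204/680 = 0.30
  a_12 = 224/640 = 0.35, a_22 = 256/640 = 0.40
I − A =
  [   0.90    -0.35]
  [  -0.30     0.60]
det(I−A) = (0.90)(0.60) − (-0.35)(-0.30) = 0.4350
adj(I−A) = [[0.60, 0.35], [0.30, 0.90]]
(I − A)⁻¹ = adj(I−A) / det(I−A) ≈
  [   1.3793     0.8046]
  [   0.6897     2.0690]
x = (I − A)⁻¹ d = adj(I−A)·d / det(I−A), with det(I−A) = 0.4350:
  x_1 = (0.60·220 + 0.35·220) / 0.4350 = 209.00 / 0.4350 ≈ 480.460
  x_2 = (0.30·220 + 0.90·220) / 0.4350 = 264.00 / 0.4350 ≈ 606.897

x_2 = 606.897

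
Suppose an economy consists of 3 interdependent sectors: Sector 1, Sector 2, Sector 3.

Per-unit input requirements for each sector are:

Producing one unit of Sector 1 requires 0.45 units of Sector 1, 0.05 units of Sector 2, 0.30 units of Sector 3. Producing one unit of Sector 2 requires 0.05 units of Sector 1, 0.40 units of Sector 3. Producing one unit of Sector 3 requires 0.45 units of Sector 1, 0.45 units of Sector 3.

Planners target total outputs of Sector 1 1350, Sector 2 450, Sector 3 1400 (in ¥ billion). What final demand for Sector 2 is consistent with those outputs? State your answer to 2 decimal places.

I − A =
  [   0.55    -0.05    -0.45]
  [  -0.05     1.00     0.00]
  [  -0.30    -0.40     0.55]
d = (I − A) x:
  d_1 = (+0.55)·1350 + (-0.05)·450 + (-0.45)·1400 = 90.00
  d_2 = (-0.05)·1350 + (+1.00)·450 + (+0.00)·1400 = 382.50
  d_3 = (-0.30)·1350 + (-0.40)·450 + (+0.55)·1400 = 185.00

d_2 = 382.50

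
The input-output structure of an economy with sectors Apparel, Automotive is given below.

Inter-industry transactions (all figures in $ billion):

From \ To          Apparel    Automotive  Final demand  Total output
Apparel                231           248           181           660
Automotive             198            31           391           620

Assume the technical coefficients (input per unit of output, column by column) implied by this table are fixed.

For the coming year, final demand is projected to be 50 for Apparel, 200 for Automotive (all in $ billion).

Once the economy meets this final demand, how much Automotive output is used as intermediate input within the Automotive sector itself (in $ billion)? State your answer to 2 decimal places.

z_22 = 14.57

Technical coefficients a_ij = z_ij / X_j:
  a_11 = 231/660 = 0.35, a_21 = 198/660 = 0.30
  a_12 = 248/620 = 0.40, a_22 = 31/620 = 0.05
I − A =
  [   0.65    -0.40]
  [  -0.30     0.95]
det(I−A) = (0.65)(0.95) − (-0.40)(-0.30) = 0.4975
adj(I−A) = [[0.95, 0.40], [0.30, 0.65]]
(I − A)⁻¹ = adj(I−A) / det(I−A) ≈
  [   1.9095     0.8040]
  [   0.6030     1.3065]
First solve x = (I − A)⁻¹ d = adj(I−A)·d / det(I−A); in particular x_2 = (0.30·50 + 0.65·200) / 0.4975 = 145.00 / 0.4975 ≈ 291.4573.
Intermediate flow from 2 to 2: z_22 = a_22 · x_2 = 0.05 × 145.00 / 0.4975 = 7.25 / 0.4975 ≈ 14.57.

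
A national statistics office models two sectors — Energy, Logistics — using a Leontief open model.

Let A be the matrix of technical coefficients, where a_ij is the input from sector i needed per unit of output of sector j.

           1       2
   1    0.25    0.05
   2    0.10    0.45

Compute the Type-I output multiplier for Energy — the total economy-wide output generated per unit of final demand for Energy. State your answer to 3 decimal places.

I − A =
  [   0.75    -0.05]
  [  -0.10     0.55]
det(I−A) = (0.75)(0.55) − (-0.05)(-0.10) = 0.4075
adj(I−A) = [[0.55, 0.05], [0.10, 0.75]]
(I − A)⁻¹ = adj(I−A) / det(I−A) ≈
  [   1.3497     0.1227]
  [   0.2454     1.8405]
The output multiplier for sector j is the column-j sum of the Leontief inverse (I − A)⁻¹ = adj(I−A) / det(I−A).
Column 1 of adj(I−A): (0.55, 0.10); det(I−A) = 0.4075.
m_1 = (0.55 + 0.10) / 0.4075 = 0.65 / 0.4075 ≈ 1.595.

m_1 = 1.595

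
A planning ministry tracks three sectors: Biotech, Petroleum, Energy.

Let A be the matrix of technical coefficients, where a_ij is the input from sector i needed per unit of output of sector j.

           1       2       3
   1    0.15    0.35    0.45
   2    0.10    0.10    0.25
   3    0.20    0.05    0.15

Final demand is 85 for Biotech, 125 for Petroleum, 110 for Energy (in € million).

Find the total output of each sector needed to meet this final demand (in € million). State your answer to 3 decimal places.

x_1 = 310.606, x_2 = 233.464, x_3 = 216.229

I − A =
  [   0.85    -0.35    -0.45]
  [  -0.10     0.90    -0.25]
  [  -0.20    -0.05     0.85]
Cofactors of I−A, C_ij = (−1)^(i+j)·(minor ij) (rows/columns in the sector order above):
  C_11 = (0.90)(0.85) − (-0.25)(-0.05) = 0.7525
  C_12 = −[(-0.10)(0.85) − (-0.25)(-0.20)] = 0.1350
  C_13 = (-0.10)(-0.05) − (0.90)(-0.20) = 0.1850
  C_21 = −[(-0.35)(0.85) − (-0.45)(-0.05)] = 0.3200
  C_22 = (0.85)(0.85) − (-0.45)(-0.20) = 0.6325
  C_23 = −[(0.85)(-0.05) − (-0.35)(-0.20)] = 0.1125
  C_31 = (-0.35)(-0.25) − (-0.45)(0.90) = 0.4925
  C_32 = −[(0.85)(-0.25) − (-0.45)(-0.10)] = 0.2575
  C_33 = (0.85)(0.90) − (-0.35)(-0.10) = 0.7300
det(I−A) = Σ_j (I−A)_1j·C_1j = (0.85)(0.7525) + (-0.35)(0.1350) + (-0.45)(0.1850) = 0.509125
adj(I−A) = Cᵀ =
  [ 0.7525   0.3200   0.4925]
  [ 0.1350   0.6325   0.2575]
  [ 0.1850   0.1125   0.7300]
(I − A)⁻¹ = adj(I−A) / det(I−A) ≈
  [   1.4780     0.6285     0.9673]
  [   0.2652     1.2423     0.5058]
  [   0.3634     0.2210     1.4338]
x = (I − A)⁻¹ d = adj(I−A)·d / det(I−A), with det(I−A) = 0.509125:
  x_1 = (0.7525·85 + 0.3200·125 + 0.4925·110) / 0.509125 = 158.1375 / 0.509125 ≈ 310.606
  x_2 = (0.1350·85 + 0.6325·125 + 0.2575·110) / 0.509125 = 118.8625 / 0.509125 ≈ 233.464
  x_3 = (0.1850·85 + 0.1125·125 + 0.7300·110) / 0.509125 = 110.0875 / 0.509125 ≈ 216.229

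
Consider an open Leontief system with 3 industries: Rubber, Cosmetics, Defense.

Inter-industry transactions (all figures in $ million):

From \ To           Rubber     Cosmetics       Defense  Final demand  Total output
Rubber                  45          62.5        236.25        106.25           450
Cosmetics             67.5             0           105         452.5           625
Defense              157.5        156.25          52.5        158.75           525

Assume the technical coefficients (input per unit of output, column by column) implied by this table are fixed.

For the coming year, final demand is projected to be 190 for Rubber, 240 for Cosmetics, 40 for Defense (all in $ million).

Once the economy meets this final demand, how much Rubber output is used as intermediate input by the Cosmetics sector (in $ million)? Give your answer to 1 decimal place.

Technical coefficients a_ij = z_ij / X_j:
  a_11 = 45/450 = 0.10, a_21 = 67.5/450 = 0.15, a_31 = 157.5/450 = 0.35
  a_12 = 62.5/625 = 0.10, a_22 = 0/625 = 0.00, a_32 = 156.25/625 = 0.25
  a_13 = 236.25/525 = 0.45, a_23 = 105/525 = 0.20, a_33 = 52.5/525 = 0.10
I − A =
  [   0.90    -0.10    -0.45]
  [  -0.15     1.00    -0.20]
  [  -0.35    -0.25     0.90]
Cofactors of I−A, C_ij = (−1)^(i+j)·(minor ij) (rows/columns in the sector order above):
  C_11 = (1.00)(0.90) − (-0.20)(-0.25) = 0.8500
  C_12 = −[(-0.15)(0.90) − (-0.20)(-0.35)] = 0.2050
  C_13 = (-0.15)(-0.25) − (1.00)(-0.35) = 0.3875
  C_21 = −[(-0.10)(0.90) − (-0.45)(-0.25)] = 0.2025
  C_22 = (0.90)(0.90) − (-0.45)(-0.35) = 0.6525
  C_23 = −[(0.90)(-0.25) − (-0.10)(-0.35)] = 0.2600
  C_31 = (-0.10)(-0.20) − (-0.45)(1.00) = 0.4700
  C_32 = −[(0.90)(-0.20) − (-0.45)(-0.15)] = 0.2475
  C_33 = (0.90)(1.00) − (-0.10)(-0.15) = 0.8850
det(I−A) = Σ_j (I−A)_1j·C_1j = (0.90)(0.8500) + (-0.10)(0.2050) + (-0.45)(0.3875) = 0.570125
adj(I−A) = Cᵀ =
  [ 0.8500   0.2025   0.4700]
  [ 0.2050   0.6525   0.2475]
  [ 0.3875   0.2600   0.8850]
(I − A)⁻¹ = adj(I−A) / det(I−A) ≈
  [   1.4909     0.3552     0.8244]
  [   0.3596     1.1445     0.4341]
  [   0.6797     0.4560     1.5523]
First solve x = (I − A)⁻¹ d = adj(I−A)·d / det(I−A); in particular x_2 = (0.2050·190 + 0.6525·240 + 0.2475·40) / 0.570125 = 205.45 / 0.570125 ≈ 360.360.
Intermediate flow from 1 to 2: z_12 = a_12 · x_2 = 0.10 × 205.45 / 0.570125 = 20.545 / 0.570125 ≈ 36.0.

z_12 = 36.0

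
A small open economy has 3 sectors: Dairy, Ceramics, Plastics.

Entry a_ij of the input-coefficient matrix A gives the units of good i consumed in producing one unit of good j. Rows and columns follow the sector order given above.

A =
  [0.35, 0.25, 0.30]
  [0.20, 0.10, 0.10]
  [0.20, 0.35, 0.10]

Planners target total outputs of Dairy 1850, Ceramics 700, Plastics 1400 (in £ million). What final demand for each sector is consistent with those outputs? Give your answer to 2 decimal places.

d_D = 607.50, d_C = 120.00, d_P = 645.00

I − A =
  [   0.65    -0.25    -0.30]
  [  -0.20     0.90    -0.10]
  [  -0.20    -0.35     0.90]
d = (I − A) x:
  d_D = (+0.65)·1850 + (-0.25)·700 + (-0.30)·1400 = 607.50
  d_C = (-0.20)·1850 + (+0.90)·700 + (-0.10)·1400 = 120.00
  d_P = (-0.20)·1850 + (-0.35)·700 + (+0.90)·1400 = 645.00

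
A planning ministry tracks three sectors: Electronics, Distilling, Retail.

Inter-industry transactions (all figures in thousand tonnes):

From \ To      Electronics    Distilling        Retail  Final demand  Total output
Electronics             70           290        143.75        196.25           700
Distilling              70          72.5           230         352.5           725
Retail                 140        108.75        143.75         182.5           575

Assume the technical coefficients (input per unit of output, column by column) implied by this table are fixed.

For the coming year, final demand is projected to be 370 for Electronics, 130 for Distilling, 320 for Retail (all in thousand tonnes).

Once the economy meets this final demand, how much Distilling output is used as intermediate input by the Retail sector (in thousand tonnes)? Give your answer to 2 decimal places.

Technical coefficients a_ij = z_ij / X_j:
  a_11 = 70/700 = 0.10, a_21 = 70/700 = 0.10, a_31 = 140/700 = 0.20
  a_12 = 290/725 = 0.40, a_22 = 72.5/725 = 0.10, a_32 = 108.75/725 = 0.15
  a_13 = 143.75/575 = 0.25, a_23 = 230/575 = 0.40, a_33 = 143.75/575 = 0.25
I − A =
  [   0.90    -0.40    -0.25]
  [  -0.10     0.90    -0.40]
  [  -0.20    -0.15     0.75]
Cofactors of I−A, C_ij = (−1)^(i+j)·(minor ij) (rows/columns in the sector order above):
  C_11 = (0.90)(0.75) − (-0.40)(-0.15) = 0.6150
  C_12 = −[(-0.10)(0.75) − (-0.40)(-0.20)] = 0.1550
  C_13 = (-0.10)(-0.15) − (0.90)(-0.20) = 0.1950
  C_21 = −[(-0.40)(0.75) − (-0.25)(-0.15)] = 0.3375
  C_22 = (0.90)(0.75) − (-0.25)(-0.20) = 0.6250
  C_23 = −[(0.90)(-0.15) − (-0.40)(-0.20)] = 0.2150
  C_31 = (-0.40)(-0.40) − (-0.25)(0.90) = 0.3850
  C_32 = −[(0.90)(-0.40) − (-0.25)(-0.10)] = 0.3850
  C_33 = (0.90)(0.90) − (-0.40)(-0.10) = 0.7700
det(I−A) = Σ_j (I−A)_1j·C_1j = (0.90)(0.6150) + (-0.40)(0.1550) + (-0.25)(0.1950) = 0.44275
adj(I−A) = Cᵀ =
  [ 0.6150   0.3375   0.3850]
  [ 0.1550   0.6250   0.3850]
  [ 0.1950   0.2150   0.7700]
(I − A)⁻¹ = adj(I−A) / det(I−A) ≈
  [   1.3890     0.7623     0.8696]
  [   0.3501     1.4116     0.8696]
  [   0.4404     0.4856     1.7391]
First solve x = (I − A)⁻¹ d = adj(I−A)·d / det(I−A); in particular x_3 = (0.1950·370 + 0.2150·130 + 0.7700·320) / 0.44275 = 346.50 / 0.44275 ≈ 782.6087.
Intermediate flow from 2 to 3: z_23 = a_23 · x_3 = 0.40 × 346.50 / 0.44275 = 138.60 / 0.44275 ≈ 313.04.

z_23 = 313.04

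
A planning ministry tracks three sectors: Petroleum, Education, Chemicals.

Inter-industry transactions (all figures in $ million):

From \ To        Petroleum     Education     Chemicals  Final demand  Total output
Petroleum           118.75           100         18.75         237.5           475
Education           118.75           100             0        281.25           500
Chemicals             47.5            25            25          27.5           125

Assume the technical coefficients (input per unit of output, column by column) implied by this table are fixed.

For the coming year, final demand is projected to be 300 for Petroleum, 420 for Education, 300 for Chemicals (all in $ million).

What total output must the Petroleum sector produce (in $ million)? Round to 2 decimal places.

x_1 = 700.15

Technical coefficients a_ij = z_ij / X_j:
  a_11 = 118.75/475 = 0.25, a_21 = 118.75/475 = 0.25, a_31 = 47.5/475 = 0.10
  a_12 = 100/500 = 0.20, a_22 = 100/500 = 0.20, a_32 = 25/500 = 0.05
  a_13 = 18.75/125 = 0.15, a_23 = 0/125 = 0.00, a_33 = 25/125 = 0.20
I − A =
  [   0.75    -0.20    -0.15]
  [  -0.25     0.80     0.00]
  [  -0.10    -0.05     0.80]
Cofactors of I−A, C_ij = (−1)^(i+j)·(minor ij) (rows/columns in the sector order above):
  C_11 = (0.80)(0.80) − (0.00)(-0.05) = 0.6400
  C_12 = −[(-0.25)(0.80) − (0.00)(-0.10)] = 0.2000
  C_13 = (-0.25)(-0.05) − (0.80)(-0.10) = 0.0925
  C_21 = −[(-0.20)(0.80) − (-0.15)(-0.05)] = 0.1675
  C_22 = (0.75)(0.80) − (-0.15)(-0.10) = 0.5850
  C_23 = −[(0.75)(-0.05) − (-0.20)(-0.10)] = 0.0575
  C_31 = (-0.20)(0.00) − (-0.15)(0.80) = 0.1200
  C_32 = −[(0.75)(0.00) − (-0.15)(-0.25)] = 0.0375
  C_33 = (0.75)(0.80) − (-0.20)(-0.25) = 0.5500
det(I−A) = Σ_j (I−A)_1j·C_1j = (0.75)(0.6400) + (-0.20)(0.2000) + (-0.15)(0.0925) = 0.426125
adj(I−A) = Cᵀ =
  [ 0.6400   0.1675   0.1200]
  [ 0.2000   0.5850   0.0375]
  [ 0.0925   0.0575   0.5500]
(I − A)⁻¹ = adj(I−A) / det(I−A) ≈
  [   1.5019     0.3931     0.2816]
  [   0.4693     1.3728     0.0880]
  [   0.2171     0.1349     1.2907]
x = (I − A)⁻¹ d = adj(I−A)·d / det(I−A), with det(I−A) = 0.426125:
  x_1 = (0.6400·300 + 0.1675·420 + 0.1200·300) / 0.426125 = 298.35 / 0.426125 ≈ 700.15
  x_2 = (0.2000·300 + 0.5850·420 + 0.0375·300) / 0.426125 = 316.95 / 0.426125 ≈ 743.80
  x_3 = (0.0925·300 + 0.0575·420 + 0.5500·300) / 0.426125 = 216.90 / 0.426125 ≈ 509.01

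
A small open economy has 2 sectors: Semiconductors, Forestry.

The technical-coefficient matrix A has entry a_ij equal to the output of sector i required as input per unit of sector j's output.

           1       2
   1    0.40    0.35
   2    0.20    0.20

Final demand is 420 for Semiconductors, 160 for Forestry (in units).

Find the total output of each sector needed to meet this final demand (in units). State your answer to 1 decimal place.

x_1 = 956.1, x_2 = 439.0

I − A =
  [   0.60    -0.35]
  [  -0.20     0.80]
det(I−A) = (0.60)(0.80) − (-0.35)(-0.20) = 0.4100
adj(I−A) = [[0.80, 0.35], [0.20, 0.60]]
(I − A)⁻¹ = adj(I−A) / det(I−A) ≈
  [   1.9512     0.8537]
  [   0.4878     1.4634]
x = (I − A)⁻¹ d = adj(I−A)·d / det(I−A), with det(I−A) = 0.4100:
  x_1 = (0.80·420 + 0.35·160) / 0.4100 = 392.00 / 0.4100 ≈ 956.1
  x_2 = (0.20·420 + 0.60·160) / 0.4100 = 180.00 / 0.4100 ≈ 439.0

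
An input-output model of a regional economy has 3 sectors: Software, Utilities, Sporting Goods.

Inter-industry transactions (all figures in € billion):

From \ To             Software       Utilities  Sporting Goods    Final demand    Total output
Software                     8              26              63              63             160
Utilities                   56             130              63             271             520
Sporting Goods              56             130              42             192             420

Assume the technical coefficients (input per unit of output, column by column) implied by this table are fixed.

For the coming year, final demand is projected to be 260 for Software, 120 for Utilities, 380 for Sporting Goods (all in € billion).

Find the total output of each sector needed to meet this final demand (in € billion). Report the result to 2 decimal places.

Technical coefficients a_ij = z_ij / X_j:
  a_11 = 8/160 = 0.05, a_21 = 56/160 = 0.35, a_31 = 56/160 = 0.35
  a_12 = 26/520 = 0.05, a_22 = 130/520 = 0.25, a_32 = 130/520 = 0.25
  a_13 = 63/420 = 0.15, a_23 = 63/420 = 0.15, a_33 = 42/420 = 0.10
I − A =
  [   0.95    -0.05    -0.15]
  [  -0.35     0.75    -0.15]
  [  -0.35    -0.25     0.90]
Cofactors of I−A, C_ij = (−1)^(i+j)·(minor ij) (rows/columns in the sector order above):
  C_11 = (0.75)(0.90) − (-0.15)(-0.25) = 0.6375
  C_12 = −[(-0.35)(0.90) − (-0.15)(-0.35)] = 0.3675
  C_13 = (-0.35)(-0.25) − (0.75)(-0.35) = 0.3500
  C_21 = −[(-0.05)(0.90) − (-0.15)(-0.25)] = 0.0825
  C_22 = (0.95)(0.90) − (-0.15)(-0.35) = 0.8025
  C_23 = −[(0.95)(-0.25) − (-0.05)(-0.35)] = 0.2550
  C_31 = (-0.05)(-0.15) − (-0.15)(0.75) = 0.1200
  C_32 = −[(0.95)(-0.15) − (-0.15)(-0.35)] = 0.1950
  C_33 = (0.95)(0.75) − (-0.05)(-0.35) = 0.6950
det(I−A) = Σ_j (I−A)_1j·C_1j = (0.95)(0.6375) + (-0.05)(0.3675) + (-0.15)(0.3500) = 0.53475
adj(I−A) = Cᵀ =
  [ 0.6375   0.0825   0.1200]
  [ 0.3675   0.8025   0.1950]
  [ 0.3500   0.2550   0.6950]
(I − A)⁻¹ = adj(I−A) / det(I−A) ≈
  [   1.1921     0.1543     0.2244]
  [   0.6872     1.5007     0.3647]
  [   0.6545     0.4769     1.2997]
x = (I − A)⁻¹ d = adj(I−A)·d / det(I−A), with det(I−A) = 0.53475:
  x_1 = (0.6375·260 + 0.0825·120 + 0.1200·380) / 0.53475 = 221.25 / 0.53475 ≈ 413.74
  x_2 = (0.3675·260 + 0.8025·120 + 0.1950·380) / 0.53475 = 265.95 / 0.53475 ≈ 497.34
  x_3 = (0.3500·260 + 0.2550·120 + 0.6950·380) / 0.53475 = 385.70 / 0.53475 ≈ 721.27

x_1 = 413.74, x_2 = 497.34, x_3 = 721.27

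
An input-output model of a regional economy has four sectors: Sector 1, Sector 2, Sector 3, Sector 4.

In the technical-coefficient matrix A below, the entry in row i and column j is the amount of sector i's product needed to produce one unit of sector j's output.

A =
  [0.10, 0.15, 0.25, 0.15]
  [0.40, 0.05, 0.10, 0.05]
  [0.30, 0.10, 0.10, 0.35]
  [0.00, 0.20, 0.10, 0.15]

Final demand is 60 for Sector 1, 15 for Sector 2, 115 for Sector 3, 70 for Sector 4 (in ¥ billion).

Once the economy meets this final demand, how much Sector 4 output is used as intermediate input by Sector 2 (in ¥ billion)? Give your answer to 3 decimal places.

I − A =
  [   0.90    -0.15    -0.25    -0.15]
  [  -0.40     0.95    -0.10    -0.05]
  [  -0.30    -0.10     0.90    -0.35]
  [   0.00    -0.20    -0.10     0.85]
Compute the cofactors C_ij = (−1)^(i+j)·(3×3 minor ij) of I−A; the adjugate is their transpose:
adj(I−A) = Cᵀ =
  [ 0.668500   0.176750   0.230125   0.223125]
  [ 0.319000   0.588750   0.172000   0.161750]
  [ 0.301250   0.186750   0.654750   0.333750]
  [ 0.110500   0.160500   0.117500   0.620750]
det(I−A) = Σ_j (I−A)_1j·C_1j = (0.90)(0.668500) + (-0.15)(0.319000) + (-0.25)(0.301250) + (-0.15)(0.110500) = 0.4619125
(I − A)⁻¹ = adj(I−A) / det(I−A) ≈
  [   1.4472     0.3826     0.4982     0.4830]
  [   0.6906     1.2746     0.3724     0.3502]
  [   0.6522     0.4043     1.4175     0.7225]
  [   0.2392     0.3475     0.2544     1.3439]
First solve x = (I − A)⁻¹ d = adj(I−A)·d / det(I−A); in particular x_2 = (0.319000·60 + 0.588750·15 + 0.172000·115 + 0.161750·70) / 0.4619125 = 59.07375 / 0.4619125 ≈ 127.88948.
Intermediate flow from 4 to 2: z_42 = a_42 · x_2 = 0.20 × 59.07375 / 0.4619125 = 11.81475 / 0.4619125 ≈ 25.578.

z_42 = 25.578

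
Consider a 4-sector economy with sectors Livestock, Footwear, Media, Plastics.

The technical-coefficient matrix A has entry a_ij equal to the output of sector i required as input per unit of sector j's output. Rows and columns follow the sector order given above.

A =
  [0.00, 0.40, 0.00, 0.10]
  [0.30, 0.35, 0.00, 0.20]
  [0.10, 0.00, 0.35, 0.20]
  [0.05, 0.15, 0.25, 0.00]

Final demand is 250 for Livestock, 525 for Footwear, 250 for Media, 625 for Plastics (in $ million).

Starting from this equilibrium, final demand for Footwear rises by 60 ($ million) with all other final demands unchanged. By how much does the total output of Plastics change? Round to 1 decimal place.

I − A =
  [   1.00    -0.40     0.00    -0.10]
  [  -0.30     0.65     0.00    -0.20]
  [  -0.10     0.00     0.65    -0.20]
  [  -0.05    -0.15    -0.25     1.00]
Compute the cofactors C_ij = (−1)^(i+j)·(3×3 minor ij) of I−A; the adjugate is their transpose:
adj(I−A) = Cᵀ =
  [ 0.370500   0.249750   0.036250   0.094250]
  [ 0.191500   0.594250   0.057500   0.149500]
  [ 0.077500   0.075500   0.488250   0.120500]
  [ 0.066625   0.120500   0.132500   0.344500]
det(I−A) = Σ_j (I−A)_1j·C_1j = (1.00)(0.370500) + (-0.40)(0.191500) + (0.00)(0.077500) + (-0.10)(0.066625) = 0.2872375
(I − A)⁻¹ = adj(I−A) / det(I−A) ≈
  [   1.2899     0.8695     0.1262     0.3281]
  [   0.6667     2.0688     0.2002     0.5205]
  [   0.2698     0.2628     1.6998     0.4195]
  [   0.2320     0.4195     0.4613     1.1994]
Δx = (I − A)⁻¹ Δd with Δd having +60 in the Footwear component and 0 elsewhere.
So Δx_P = L_PF · (+60), where L_PF = adj(I−A)_PF / det(I−A) = 0.120500 / 0.2872375.
Δx_P = 0.120500 × (+60) / 0.2872375 = 7.23 / 0.2872375 ≈ 25.2.

Δx_P = 25.2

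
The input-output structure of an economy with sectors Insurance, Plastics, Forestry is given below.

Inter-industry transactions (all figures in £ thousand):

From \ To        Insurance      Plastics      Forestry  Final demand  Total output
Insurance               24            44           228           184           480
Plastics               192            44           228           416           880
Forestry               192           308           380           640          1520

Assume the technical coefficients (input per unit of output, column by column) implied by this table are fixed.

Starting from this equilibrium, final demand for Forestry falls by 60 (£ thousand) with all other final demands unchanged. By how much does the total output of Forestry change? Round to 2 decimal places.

Δx_3 = -99.72

Technical coefficients a_ij = z_ij / X_j:
  a_11 = 24/480 = 0.05, a_21 = 192/480 = 0.40, a_31 = 192/480 = 0.40
  a_12 = 44/880 = 0.05, a_22 = 44/880 = 0.05, a_32 = 308/880 = 0.35
  a_13 = 228/1520 = 0.15, a_23 = 228/1520 = 0.15, a_33 = 380/1520 = 0.25
I − A =
  [   0.95    -0.05    -0.15]
  [  -0.40     0.95    -0.15]
  [  -0.40    -0.35     0.75]
Cofactors of I−A, C_ij = (−1)^(i+j)·(minor ij) (rows/columns in the sector order above):
  C_11 = (0.95)(0.75) − (-0.15)(-0.35) = 0.6600
  C_12 = −[(-0.40)(0.75) − (-0.15)(-0.40)] = 0.3600
  C_13 = (-0.40)(-0.35) − (0.95)(-0.40) = 0.5200
  C_21 = −[(-0.05)(0.75) − (-0.15)(-0.35)] = 0.0900
  C_22 = (0.95)(0.75) − (-0.15)(-0.40) = 0.6525
  C_23 = −[(0.95)(-0.35) − (-0.05)(-0.40)] = 0.3525
  C_31 = (-0.05)(-0.15) − (-0.15)(0.95) = 0.1500
  C_32 = −[(0.95)(-0.15) − (-0.15)(-0.40)] = 0.2025
  C_33 = (0.95)(0.95) − (-0.05)(-0.40) = 0.8825
det(I−A) = Σ_j (I−A)_1j·C_1j = (0.95)(0.6600) + (-0.05)(0.3600) + (-0.15)(0.5200) = 0.5310
adj(I−A) = Cᵀ =
  [ 0.6600   0.0900   0.1500]
  [ 0.3600   0.6525   0.2025]
  [ 0.5200   0.3525   0.8825]
(I − A)⁻¹ = adj(I−A) / det(I−A) ≈
  [   1.2429     0.1695     0.2825]
  [   0.6780     1.2288     0.3814]
  [   0.9793     0.6638     1.6620]
Δx = (I − A)⁻¹ Δd with Δd having -60 in the Forestry component and 0 elsewhere.
So Δx_3 = L_33 · (-60), where L_33 = adj(I−A)_33 / det(I−A) = 0.8825 / 0.5310.
Δx_3 = 0.8825 × (-60) / 0.5310 = -52.95 / 0.5310 ≈ -99.72.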